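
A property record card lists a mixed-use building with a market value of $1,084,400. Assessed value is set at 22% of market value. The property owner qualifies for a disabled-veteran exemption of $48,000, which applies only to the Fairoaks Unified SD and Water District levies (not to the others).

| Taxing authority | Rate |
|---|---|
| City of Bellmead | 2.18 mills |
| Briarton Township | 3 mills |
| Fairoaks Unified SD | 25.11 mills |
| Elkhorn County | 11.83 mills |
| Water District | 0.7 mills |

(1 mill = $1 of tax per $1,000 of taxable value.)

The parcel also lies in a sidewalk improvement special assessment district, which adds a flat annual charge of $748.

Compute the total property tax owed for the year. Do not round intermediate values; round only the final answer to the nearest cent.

Assessed value = $1,084,400 × 0.22 = $238,568
City of Bellmead: $238,568 × 0.00218 = $520.07824
Briarton Township: $238,568 × 0.003 = $715.704
Fairoaks Unified SD: ($238,568 − $48,000) × 0.02511 = $190,568 × 0.02511 = $4,785.16248
Elkhorn County: $238,568 × 0.01183 = $2,822.25944
Water District: ($238,568 − $48,000) × 0.0007 = $190,568 × 0.0007 = $133.3976
Levies subtotal = $8,976.60176
Total = $8,976.60176 + $748 = $9,724.60176

$9,724.60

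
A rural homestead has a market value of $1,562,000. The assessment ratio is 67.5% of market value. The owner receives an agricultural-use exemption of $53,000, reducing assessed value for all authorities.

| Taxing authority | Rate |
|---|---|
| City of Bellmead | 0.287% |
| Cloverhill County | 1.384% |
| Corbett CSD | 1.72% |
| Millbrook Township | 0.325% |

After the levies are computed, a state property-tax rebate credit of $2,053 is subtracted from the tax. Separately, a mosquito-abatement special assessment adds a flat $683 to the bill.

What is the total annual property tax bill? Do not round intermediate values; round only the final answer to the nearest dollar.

Assessed value = $1,562,000 × 0.675 = $1,054,350
Taxable value = $1,054,350 − $53,000 = $1,001,350
City of Bellmead: $1,001,350 × 0.00287 = $2,873.8745
Cloverhill County: $1,001,350 × 0.01384 = $13,858.684
Corbett CSD: $1,001,350 × 0.0172 = $17,223.22
Millbrook Township: $1,001,350 × 0.00325 = $3,254.3875
Levies subtotal = $37,210.166
After credit = $37,210.166 − $2,053 = $35,157.166
Total = $35,157.166 + $683 = $35,840.166

$35,840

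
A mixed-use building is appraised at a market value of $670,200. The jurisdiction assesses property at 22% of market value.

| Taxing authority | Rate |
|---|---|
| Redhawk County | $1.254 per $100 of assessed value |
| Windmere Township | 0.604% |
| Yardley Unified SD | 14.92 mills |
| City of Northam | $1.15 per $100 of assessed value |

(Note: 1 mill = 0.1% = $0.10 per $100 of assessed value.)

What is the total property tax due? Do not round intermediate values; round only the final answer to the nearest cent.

$6,634.98

Assessed value = $670,200 × 0.22 = $147,444
Redhawk County: $147,444 × 0.01254 = $1,848.94776
Windmere Township: $147,444 × 0.00604 = $890.56176
Yardley Unified SD: $147,444 × 0.01492 = $2,199.86448
City of Northam: $147,444 × 0.0115 = $1,695.606
Total = $6,634.98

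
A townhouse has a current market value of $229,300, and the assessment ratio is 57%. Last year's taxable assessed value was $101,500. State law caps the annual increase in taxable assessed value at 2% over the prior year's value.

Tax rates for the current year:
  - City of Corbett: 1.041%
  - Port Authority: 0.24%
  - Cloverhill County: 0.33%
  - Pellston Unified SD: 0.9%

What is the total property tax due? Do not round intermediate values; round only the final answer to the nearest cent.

$2,599.64

Uncapped assessed value = $229,300 × 0.57 = $130,701
Cap limit = $101,500 × 1.02 = $103,530
Taxable assessed value = min($130,701, $103,530) = $103,530 (cap binds)
City of Corbett: $103,530 × 0.01041 = $1,077.7473
Port Authority: $103,530 × 0.0024 = $248.472
Cloverhill County: $103,530 × 0.0033 = $341.649
Pellston Unified SD: $103,530 × 0.009 = $931.77
Total = $2,599.6383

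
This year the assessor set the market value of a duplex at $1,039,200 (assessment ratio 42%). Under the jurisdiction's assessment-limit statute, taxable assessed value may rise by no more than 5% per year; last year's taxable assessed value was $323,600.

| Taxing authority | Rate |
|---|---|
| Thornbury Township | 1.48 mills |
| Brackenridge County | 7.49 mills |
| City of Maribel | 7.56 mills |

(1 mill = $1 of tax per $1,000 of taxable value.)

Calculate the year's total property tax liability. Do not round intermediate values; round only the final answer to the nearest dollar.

Uncapped assessed value = $1,039,200 × 0.42 = $436,464
Cap limit = $323,600 × 1.05 = $339,780
Taxable assessed value = min($436,464, $339,780) = $339,780 (cap binds)
Thornbury Township: $339,780 × 0.00148 = $502.8744
Brackenridge County: $339,780 × 0.00749 = $2,544.9522
City of Maribel: $339,780 × 0.00756 = $2,568.7368
Total = $5,616.5634

$5,617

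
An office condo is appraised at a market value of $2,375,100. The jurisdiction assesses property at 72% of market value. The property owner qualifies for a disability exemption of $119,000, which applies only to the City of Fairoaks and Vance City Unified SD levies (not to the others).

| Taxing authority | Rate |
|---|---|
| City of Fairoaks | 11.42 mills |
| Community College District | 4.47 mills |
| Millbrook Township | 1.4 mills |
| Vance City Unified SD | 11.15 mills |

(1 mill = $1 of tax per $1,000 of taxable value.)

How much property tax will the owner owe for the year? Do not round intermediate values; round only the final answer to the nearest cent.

$45,948.62

Assessed value = $2,375,100 × 0.72 = $1,710,072
City of Fairoaks: ($1,710,072 − $119,000) × 0.01142 = $1,591,072 × 0.01142 = $18,170.04224
Community College District: $1,710,072 × 0.00447 = $7,644.02184
Millbrook Township: $1,710,072 × 0.0014 = $2,394.1008
Vance City Unified SD: ($1,710,072 − $119,000) × 0.01115 = $1,591,072 × 0.01115 = $17,740.4528
Total = $45,948.61768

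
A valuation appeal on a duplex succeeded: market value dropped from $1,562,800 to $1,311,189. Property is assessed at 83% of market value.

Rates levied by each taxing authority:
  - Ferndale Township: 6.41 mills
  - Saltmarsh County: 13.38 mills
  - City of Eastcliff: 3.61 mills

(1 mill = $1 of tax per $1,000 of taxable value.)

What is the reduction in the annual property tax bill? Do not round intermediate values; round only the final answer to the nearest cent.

Old assessed value = $1,562,800 × 0.83 = $1,297,124
New assessed value = $1,311,189 × 0.83 = $1,088,286.87
Combined rate = 0.00641 + 0.01338 + 0.00361 = 0.0234
Old tax = $1,297,124 × 0.0234 = $30,352.7016
New tax = $1,088,286.87 × 0.0234 = $25,465.912758
Reduction = $30,352.7016 − $25,465.912758 = $4,886.788842

$4,886.79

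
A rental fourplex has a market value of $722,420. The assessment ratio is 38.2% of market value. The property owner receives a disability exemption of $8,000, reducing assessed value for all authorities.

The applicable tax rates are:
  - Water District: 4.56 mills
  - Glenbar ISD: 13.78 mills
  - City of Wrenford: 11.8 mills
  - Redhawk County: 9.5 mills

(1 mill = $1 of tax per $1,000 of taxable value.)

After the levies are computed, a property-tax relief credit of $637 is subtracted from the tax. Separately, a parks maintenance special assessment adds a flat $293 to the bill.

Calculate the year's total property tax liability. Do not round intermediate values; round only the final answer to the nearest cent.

$10,278.11

Assessed value = $722,420 × 0.382 = $275,964.44
Taxable value = $275,964.44 − $8,000 = $267,964.44
Water District: $267,964.44 × 0.00456 = $1,221.9178464
Glenbar ISD: $267,964.44 × 0.01378 = $3,692.5499832
City of Wrenford: $267,964.44 × 0.0118 = $3,161.980392
Redhawk County: $267,964.44 × 0.0095 = $2,545.66218
Levies subtotal = $10,622.1104016
After credit = $10,622.1104016 − $637 = $9,985.1104016
Total = $9,985.1104016 + $293 = $10,278.1104016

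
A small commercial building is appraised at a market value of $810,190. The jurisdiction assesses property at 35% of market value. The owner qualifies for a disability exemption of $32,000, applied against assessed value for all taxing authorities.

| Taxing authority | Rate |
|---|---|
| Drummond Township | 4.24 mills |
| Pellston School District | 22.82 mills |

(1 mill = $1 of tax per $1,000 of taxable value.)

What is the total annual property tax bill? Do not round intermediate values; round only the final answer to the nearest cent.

$6,807.39

Assessed value = $810,190 × 0.35 = $283,566.5
Taxable value = $283,566.5 − $32,000 = $251,566.5
Drummond Township: $251,566.5 × 0.00424 = $1,066.64196
Pellston School District: $251,566.5 × 0.02282 = $5,740.74753
Total = $1,066.64196 + $5,740.74753 = $6,807.38949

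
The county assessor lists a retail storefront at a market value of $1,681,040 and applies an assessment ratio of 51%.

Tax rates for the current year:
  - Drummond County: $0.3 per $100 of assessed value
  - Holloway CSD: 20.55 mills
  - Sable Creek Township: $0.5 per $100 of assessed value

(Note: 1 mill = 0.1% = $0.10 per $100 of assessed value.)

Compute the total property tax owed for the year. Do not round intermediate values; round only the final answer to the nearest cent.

Assessed value = $1,681,040 × 0.51 = $857,330.4
Drummond County: $857,330.4 × 0.003 = $2,571.9912
Holloway CSD: $857,330.4 × 0.02055 = $17,618.13972
Sable Creek Township: $857,330.4 × 0.005 = $4,286.652
Total = $24,476.78292

$24,476.78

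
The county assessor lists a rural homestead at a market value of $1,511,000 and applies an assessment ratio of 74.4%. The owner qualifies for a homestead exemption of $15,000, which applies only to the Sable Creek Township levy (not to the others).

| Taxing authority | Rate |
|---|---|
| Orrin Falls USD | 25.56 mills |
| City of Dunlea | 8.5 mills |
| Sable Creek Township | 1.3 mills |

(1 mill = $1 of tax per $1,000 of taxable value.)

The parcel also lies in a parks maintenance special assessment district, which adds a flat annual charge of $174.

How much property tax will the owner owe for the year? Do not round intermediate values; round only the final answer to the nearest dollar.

Assessed value = $1,511,000 × 0.744 = $1,124,184
Orrin Falls USD: $1,124,184 × 0.02556 = $28,734.14304
City of Dunlea: $1,124,184 × 0.0085 = $9,555.564
Sable Creek Township: ($1,124,184 − $15,000) × 0.0013 = $1,109,184 × 0.0013 = $1,441.9392
Levies subtotal = $39,731.64624
Total = $39,731.64624 + $174 = $39,905.64624

$39,906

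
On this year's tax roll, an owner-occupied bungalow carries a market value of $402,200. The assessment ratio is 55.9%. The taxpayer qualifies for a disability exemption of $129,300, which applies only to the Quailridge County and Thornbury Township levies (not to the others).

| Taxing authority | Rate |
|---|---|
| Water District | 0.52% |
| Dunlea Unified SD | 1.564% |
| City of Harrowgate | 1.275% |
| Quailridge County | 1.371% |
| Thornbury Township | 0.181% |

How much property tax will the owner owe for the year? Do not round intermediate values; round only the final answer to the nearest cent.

$9,034.66

Assessed value = $402,200 × 0.559 = $224,829.8
Water District: $224,829.8 × 0.0052 = $1,169.11496
Dunlea Unified SD: $224,829.8 × 0.01564 = $3,516.338072
City of Harrowgate: $224,829.8 × 0.01275 = $2,866.57995
Quailridge County: ($224,829.8 − $129,300) × 0.01371 = $95,529.8 × 0.01371 = $1,309.713558
Thornbury Township: ($224,829.8 − $129,300) × 0.00181 = $95,529.8 × 0.00181 = $172.908938
Total = $9,034.655478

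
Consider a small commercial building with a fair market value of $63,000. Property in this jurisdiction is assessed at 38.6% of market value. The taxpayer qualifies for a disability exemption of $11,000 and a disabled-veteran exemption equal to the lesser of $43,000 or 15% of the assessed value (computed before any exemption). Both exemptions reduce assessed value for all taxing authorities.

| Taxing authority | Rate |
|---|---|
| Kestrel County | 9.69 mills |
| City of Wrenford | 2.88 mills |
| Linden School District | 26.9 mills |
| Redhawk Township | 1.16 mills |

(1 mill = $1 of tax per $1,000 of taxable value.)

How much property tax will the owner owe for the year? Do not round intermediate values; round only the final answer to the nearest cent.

$392.90

Assessed value = $63,000 × 0.386 = $24,318
Disabled-veteran exemption = min($43,000, 15% × $24,318) = min($43,000, $3,647.7) = $3,647.7 (percentage binds)
Taxable value = $24,318 − $11,000 − $3,647.7 = $9,670.3
Kestrel County: $9,670.3 × 0.00969 = $93.705207
City of Wrenford: $9,670.3 × 0.00288 = $27.850464
Linden School District: $9,670.3 × 0.0269 = $260.13107
Redhawk Township: $9,670.3 × 0.00116 = $11.217548
Total = $392.904289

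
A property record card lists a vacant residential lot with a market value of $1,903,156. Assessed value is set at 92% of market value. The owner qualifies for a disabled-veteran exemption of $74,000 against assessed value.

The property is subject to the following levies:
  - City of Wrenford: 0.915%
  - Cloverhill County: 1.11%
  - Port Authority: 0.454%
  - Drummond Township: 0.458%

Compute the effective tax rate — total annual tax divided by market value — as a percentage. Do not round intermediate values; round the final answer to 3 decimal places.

2.588%

Assessed value = $1,903,156 × 0.92 = $1,750,903.52
Taxable value = $1,750,903.52 − $74,000 = $1,676,903.52
City of Wrenford: $1,676,903.52 × 0.00915 = $15,343.667208
Cloverhill County: $1,676,903.52 × 0.0111 = $18,613.629072
Port Authority: $1,676,903.52 × 0.00454 = $7,613.1419808
Drummond Township: $1,676,903.52 × 0.00458 = $7,680.2181216
Total tax = $49,250.6563824
Effective rate = $49,250.6563824 ÷ $1,903,156 = 2.588% of market value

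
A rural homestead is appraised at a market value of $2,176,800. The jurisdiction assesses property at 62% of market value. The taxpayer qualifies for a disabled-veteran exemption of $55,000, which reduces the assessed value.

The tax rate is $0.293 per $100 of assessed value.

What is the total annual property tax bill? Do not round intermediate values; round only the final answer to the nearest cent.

Assessed value = $2,176,800 × 0.62 = $1,349,616
Taxable value = $1,349,616 − $55,000 = $1,294,616
Tax = $1,294,616 × 0.00293 = $3,793.22488

$3,793.22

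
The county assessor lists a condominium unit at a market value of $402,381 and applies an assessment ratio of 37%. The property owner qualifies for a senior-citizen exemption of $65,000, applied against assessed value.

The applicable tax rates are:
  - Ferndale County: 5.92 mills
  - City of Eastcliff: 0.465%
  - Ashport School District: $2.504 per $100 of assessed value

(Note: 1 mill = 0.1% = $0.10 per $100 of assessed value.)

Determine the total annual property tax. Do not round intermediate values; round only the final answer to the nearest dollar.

Assessed value = $402,381 × 0.37 = $148,880.97
Taxable value = $148,880.97 − $65,000 = $83,880.97
Ferndale County: $83,880.97 × 0.00592 = $496.5753424
City of Eastcliff: $83,880.97 × 0.00465 = $390.0465105
Ashport School District: $83,880.97 × 0.02504 = $2,100.3794888
Total = $2,987.0013417

$2,987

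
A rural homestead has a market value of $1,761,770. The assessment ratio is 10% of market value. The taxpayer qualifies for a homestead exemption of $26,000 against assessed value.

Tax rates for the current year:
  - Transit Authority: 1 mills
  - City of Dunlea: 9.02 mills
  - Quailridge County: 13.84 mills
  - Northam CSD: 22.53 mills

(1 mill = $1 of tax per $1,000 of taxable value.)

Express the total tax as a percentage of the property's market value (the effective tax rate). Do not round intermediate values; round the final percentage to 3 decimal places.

0.395%

Assessed value = $1,761,770 × 0.1 = $176,177
Taxable value = $176,177 − $26,000 = $150,177
Transit Authority: $150,177 × 0.001 = $150.177
City of Dunlea: $150,177 × 0.00902 = $1,354.59654
Quailridge County: $150,177 × 0.01384 = $2,078.44968
Northam CSD: $150,177 × 0.02253 = $3,383.48781
Total tax = $6,966.71103
Effective rate = $6,966.71103 ÷ $1,761,770 = 0.395% of market value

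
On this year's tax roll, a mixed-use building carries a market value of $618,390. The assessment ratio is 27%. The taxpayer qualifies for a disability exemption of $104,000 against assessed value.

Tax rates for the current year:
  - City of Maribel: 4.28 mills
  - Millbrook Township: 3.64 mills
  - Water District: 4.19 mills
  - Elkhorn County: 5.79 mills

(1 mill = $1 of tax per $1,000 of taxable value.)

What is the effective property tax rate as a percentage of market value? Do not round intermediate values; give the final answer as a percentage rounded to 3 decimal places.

Assessed value = $618,390 × 0.27 = $166,965.3
Taxable value = $166,965.3 − $104,000 = $62,965.3
City of Maribel: $62,965.3 × 0.00428 = $269.491484
Millbrook Township: $62,965.3 × 0.00364 = $229.193692
Water District: $62,965.3 × 0.00419 = $263.824607
Elkhorn County: $62,965.3 × 0.00579 = $364.569087
Total tax = $1,127.07887
Effective rate = $1,127.07887 ÷ $618,390 = 0.182% of market value

0.182%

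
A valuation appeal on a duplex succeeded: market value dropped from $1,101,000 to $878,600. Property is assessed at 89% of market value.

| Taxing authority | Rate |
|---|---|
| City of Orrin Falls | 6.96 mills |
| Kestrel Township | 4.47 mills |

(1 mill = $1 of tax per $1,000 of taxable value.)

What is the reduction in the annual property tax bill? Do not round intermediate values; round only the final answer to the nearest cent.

Old assessed value = $1,101,000 × 0.89 = $979,890
New assessed value = $878,600 × 0.89 = $781,954
Combined rate = 0.00696 + 0.00447 = 0.01143
Old tax = $979,890 × 0.01143 = $11,200.1427
New tax = $781,954 × 0.01143 = $8,937.73422
Reduction = $11,200.1427 − $8,937.73422 = $2,262.40848

$2,262.41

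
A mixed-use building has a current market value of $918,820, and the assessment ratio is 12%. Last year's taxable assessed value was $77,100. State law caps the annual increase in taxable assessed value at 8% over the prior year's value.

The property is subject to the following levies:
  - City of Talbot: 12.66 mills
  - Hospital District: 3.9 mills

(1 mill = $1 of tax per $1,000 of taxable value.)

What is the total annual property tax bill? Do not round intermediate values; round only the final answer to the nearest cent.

Uncapped assessed value = $918,820 × 0.12 = $110,258.4
Cap limit = $77,100 × 1.08 = $83,268
Taxable assessed value = min($110,258.4, $83,268) = $83,268 (cap binds)
City of Talbot: $83,268 × 0.01266 = $1,054.17288
Hospital District: $83,268 × 0.0039 = $324.7452
Total = $1,378.91808

$1,378.92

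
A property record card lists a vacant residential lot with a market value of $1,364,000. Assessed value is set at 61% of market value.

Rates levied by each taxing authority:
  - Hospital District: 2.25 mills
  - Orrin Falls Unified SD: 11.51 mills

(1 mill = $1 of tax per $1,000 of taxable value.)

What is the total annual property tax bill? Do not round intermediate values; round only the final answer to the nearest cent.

Assessed value = $1,364,000 × 0.61 = $832,040
Hospital District: $832,040 × 0.00225 = $1,872.09
Orrin Falls Unified SD: $832,040 × 0.01151 = $9,576.7804
Total = $1,872.09 + $9,576.7804 = $11,448.8704

$11,448.87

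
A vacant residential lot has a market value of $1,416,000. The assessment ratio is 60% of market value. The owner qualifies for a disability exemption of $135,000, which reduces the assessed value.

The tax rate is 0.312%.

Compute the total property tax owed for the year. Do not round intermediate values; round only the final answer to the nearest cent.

$2,229.55

Assessed value = $1,416,000 × 0.6 = $849,600
Taxable value = $849,600 − $135,000 = $714,600
Tax = $714,600 × 0.00312 = $2,229.552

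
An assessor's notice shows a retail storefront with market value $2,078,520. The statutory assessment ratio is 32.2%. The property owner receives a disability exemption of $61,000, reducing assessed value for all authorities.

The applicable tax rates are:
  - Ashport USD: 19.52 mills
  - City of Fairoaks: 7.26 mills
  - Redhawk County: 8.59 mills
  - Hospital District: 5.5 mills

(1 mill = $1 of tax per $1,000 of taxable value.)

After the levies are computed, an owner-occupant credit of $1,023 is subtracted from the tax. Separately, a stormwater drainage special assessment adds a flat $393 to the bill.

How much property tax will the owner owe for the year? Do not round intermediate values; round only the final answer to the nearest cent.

$24,230.54

Assessed value = $2,078,520 × 0.322 = $669,283.44
Taxable value = $669,283.44 − $61,000 = $608,283.44
Ashport USD: $608,283.44 × 0.01952 = $11,873.6927488
City of Fairoaks: $608,283.44 × 0.00726 = $4,416.1377744
Redhawk County: $608,283.44 × 0.00859 = $5,225.1547496
Hospital District: $608,283.44 × 0.0055 = $3,345.55892
Levies subtotal = $24,860.5441928
After credit = $24,860.5441928 − $1,023 = $23,837.5441928
Total = $23,837.5441928 + $393 = $24,230.5441928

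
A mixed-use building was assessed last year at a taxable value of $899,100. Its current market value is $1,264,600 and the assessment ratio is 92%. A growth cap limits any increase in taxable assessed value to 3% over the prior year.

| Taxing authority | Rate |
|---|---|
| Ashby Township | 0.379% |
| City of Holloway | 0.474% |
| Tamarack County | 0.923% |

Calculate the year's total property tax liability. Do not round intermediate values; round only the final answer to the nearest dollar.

$16,447

Uncapped assessed value = $1,264,600 × 0.92 = $1,163,432
Cap limit = $899,100 × 1.03 = $926,073
Taxable assessed value = min($1,163,432, $926,073) = $926,073 (cap binds)
Ashby Township: $926,073 × 0.00379 = $3,509.81667
City of Holloway: $926,073 × 0.00474 = $4,389.58602
Tamarack County: $926,073 × 0.00923 = $8,547.65379
Total = $16,447.05648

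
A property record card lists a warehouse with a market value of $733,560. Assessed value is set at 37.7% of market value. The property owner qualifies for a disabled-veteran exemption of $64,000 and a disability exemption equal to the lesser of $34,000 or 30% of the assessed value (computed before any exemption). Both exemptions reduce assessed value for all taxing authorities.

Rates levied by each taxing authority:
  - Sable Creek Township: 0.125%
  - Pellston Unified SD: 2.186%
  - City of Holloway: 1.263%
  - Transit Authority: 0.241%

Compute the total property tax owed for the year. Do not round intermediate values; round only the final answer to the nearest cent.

Assessed value = $733,560 × 0.377 = $276,552.12
Disability exemption = min($34,000, 30% × $276,552.12) = min($34,000, $82,965.636) = $34,000 (dollar cap binds)
Taxable value = $276,552.12 − $64,000 − $34,000 = $178,552.12
Sable Creek Township: $178,552.12 × 0.00125 = $223.19015
Pellston Unified SD: $178,552.12 × 0.02186 = $3,903.1493432
City of Holloway: $178,552.12 × 0.01263 = $2,255.1132756
Transit Authority: $178,552.12 × 0.00241 = $430.3106092
Total = $6,811.763378

$6,811.76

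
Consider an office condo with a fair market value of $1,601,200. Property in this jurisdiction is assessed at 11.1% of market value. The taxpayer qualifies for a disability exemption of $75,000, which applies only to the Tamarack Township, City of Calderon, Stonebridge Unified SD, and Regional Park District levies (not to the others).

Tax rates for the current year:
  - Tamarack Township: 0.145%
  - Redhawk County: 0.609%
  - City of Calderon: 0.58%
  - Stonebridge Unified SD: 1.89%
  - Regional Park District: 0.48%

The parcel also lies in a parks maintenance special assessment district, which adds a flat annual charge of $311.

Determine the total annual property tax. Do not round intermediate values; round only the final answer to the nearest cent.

$4,572.99

Assessed value = $1,601,200 × 0.111 = $177,733.2
Tamarack Township: ($177,733.2 − $75,000) × 0.00145 = $102,733.2 × 0.00145 = $148.96314
Redhawk County: $177,733.2 × 0.00609 = $1,082.395188
City of Calderon: ($177,733.2 − $75,000) × 0.0058 = $102,733.2 × 0.0058 = $595.85256
Stonebridge Unified SD: ($177,733.2 − $75,000) × 0.0189 = $102,733.2 × 0.0189 = $1,941.65748
Regional Park District: ($177,733.2 − $75,000) × 0.0048 = $102,733.2 × 0.0048 = $493.11936
Levies subtotal = $4,261.987728
Total = $4,261.987728 + $311 = $4,572.987728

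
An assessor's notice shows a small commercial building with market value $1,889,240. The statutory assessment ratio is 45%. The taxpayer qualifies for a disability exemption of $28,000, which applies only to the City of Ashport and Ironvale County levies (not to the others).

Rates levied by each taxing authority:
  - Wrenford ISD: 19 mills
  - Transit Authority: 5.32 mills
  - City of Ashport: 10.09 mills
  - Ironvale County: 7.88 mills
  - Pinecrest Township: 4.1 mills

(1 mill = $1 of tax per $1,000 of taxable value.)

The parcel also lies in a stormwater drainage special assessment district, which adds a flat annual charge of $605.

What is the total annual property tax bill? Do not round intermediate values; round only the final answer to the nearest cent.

Assessed value = $1,889,240 × 0.45 = $850,158
Wrenford ISD: $850,158 × 0.019 = $16,153.002
Transit Authority: $850,158 × 0.00532 = $4,522.84056
City of Ashport: ($850,158 − $28,000) × 0.01009 = $822,158 × 0.01009 = $8,295.57422
Ironvale County: ($850,158 − $28,000) × 0.00788 = $822,158 × 0.00788 = $6,478.60504
Pinecrest Township: $850,158 × 0.0041 = $3,485.6478
Levies subtotal = $38,935.66962
Total = $38,935.66962 + $605 = $39,540.66962

$39,540.67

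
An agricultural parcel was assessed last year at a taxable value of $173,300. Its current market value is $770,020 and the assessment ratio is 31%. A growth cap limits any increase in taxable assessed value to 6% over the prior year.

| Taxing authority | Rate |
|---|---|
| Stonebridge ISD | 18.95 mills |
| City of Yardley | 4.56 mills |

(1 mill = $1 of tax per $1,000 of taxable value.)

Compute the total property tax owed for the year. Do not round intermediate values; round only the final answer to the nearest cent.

$4,318.74

Uncapped assessed value = $770,020 × 0.31 = $238,706.2
Cap limit = $173,300 × 1.06 = $183,698
Taxable assessed value = min($238,706.2, $183,698) = $183,698 (cap binds)
Stonebridge ISD: $183,698 × 0.01895 = $3,481.0771
City of Yardley: $183,698 × 0.00456 = $837.66288
Total = $4,318.73998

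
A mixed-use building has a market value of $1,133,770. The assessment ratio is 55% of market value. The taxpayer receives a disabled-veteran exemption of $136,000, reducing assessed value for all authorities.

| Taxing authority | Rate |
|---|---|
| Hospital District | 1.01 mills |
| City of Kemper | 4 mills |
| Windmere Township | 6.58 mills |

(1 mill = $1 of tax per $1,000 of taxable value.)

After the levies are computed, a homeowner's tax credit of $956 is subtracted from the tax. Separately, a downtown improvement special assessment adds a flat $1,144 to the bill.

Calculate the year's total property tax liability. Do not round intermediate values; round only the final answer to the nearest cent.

Assessed value = $1,133,770 × 0.55 = $623,573.5
Taxable value = $623,573.5 − $136,000 = $487,573.5
Hospital District: $487,573.5 × 0.00101 = $492.449235
City of Kemper: $487,573.5 × 0.004 = $1,950.294
Windmere Township: $487,573.5 × 0.00658 = $3,208.23363
Levies subtotal = $5,650.976865
After credit = $5,650.976865 − $956 = $4,694.976865
Total = $4,694.976865 + $1,144 = $5,838.976865

$5,838.98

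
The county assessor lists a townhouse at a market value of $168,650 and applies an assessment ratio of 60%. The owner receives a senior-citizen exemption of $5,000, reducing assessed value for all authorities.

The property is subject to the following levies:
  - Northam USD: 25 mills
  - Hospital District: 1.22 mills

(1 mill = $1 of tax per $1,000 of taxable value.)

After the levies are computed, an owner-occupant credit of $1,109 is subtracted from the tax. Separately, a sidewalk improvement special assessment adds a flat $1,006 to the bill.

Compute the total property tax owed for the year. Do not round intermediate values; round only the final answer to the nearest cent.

Assessed value = $168,650 × 0.6 = $101,190
Taxable value = $101,190 − $5,000 = $96,190
Northam USD: $96,190 × 0.025 = $2,404.75
Hospital District: $96,190 × 0.00122 = $117.3518
Levies subtotal = $2,522.1018
After credit = $2,522.1018 − $1,109 = $1,413.1018
Total = $1,413.1018 + $1,006 = $2,419.1018

$2,419.10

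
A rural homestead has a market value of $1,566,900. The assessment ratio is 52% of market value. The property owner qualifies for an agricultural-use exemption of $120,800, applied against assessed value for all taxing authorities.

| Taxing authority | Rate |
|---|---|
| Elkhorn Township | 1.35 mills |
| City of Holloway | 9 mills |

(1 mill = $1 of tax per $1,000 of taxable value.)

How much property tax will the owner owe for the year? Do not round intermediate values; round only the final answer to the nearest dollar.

$7,183

Assessed value = $1,566,900 × 0.52 = $814,788
Taxable value = $814,788 − $120,800 = $693,988
Elkhorn Township: $693,988 × 0.00135 = $936.8838
City of Holloway: $693,988 × 0.009 = $6,245.892
Total = $936.8838 + $6,245.892 = $7,182.7758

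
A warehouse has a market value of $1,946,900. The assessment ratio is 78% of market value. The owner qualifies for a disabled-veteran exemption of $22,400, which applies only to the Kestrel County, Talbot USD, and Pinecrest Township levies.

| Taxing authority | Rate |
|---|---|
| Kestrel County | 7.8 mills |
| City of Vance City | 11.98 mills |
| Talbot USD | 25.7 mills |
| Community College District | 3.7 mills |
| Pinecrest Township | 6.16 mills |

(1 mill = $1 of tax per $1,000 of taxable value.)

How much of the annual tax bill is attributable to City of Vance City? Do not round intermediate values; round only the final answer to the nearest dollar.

Assessed value = $1,946,900 × 0.78 = $1,518,582
City of Vance City taxable value = $1,518,582 (exemption does not apply)
City of Vance City levy = $1,518,582 × 0.01198 = $18,192.61236

$18,193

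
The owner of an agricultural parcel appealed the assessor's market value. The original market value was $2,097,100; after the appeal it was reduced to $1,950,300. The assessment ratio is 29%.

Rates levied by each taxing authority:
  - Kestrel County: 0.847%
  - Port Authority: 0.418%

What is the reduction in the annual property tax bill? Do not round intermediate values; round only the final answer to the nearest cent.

$538.54

Old assessed value = $2,097,100 × 0.29 = $608,159
New assessed value = $1,950,300 × 0.29 = $565,587
Combined rate = 0.00847 + 0.00418 = 0.01265
Old tax = $608,159 × 0.01265 = $7,693.21135
New tax = $565,587 × 0.01265 = $7,154.67555
Reduction = $7,693.21135 − $7,154.67555 = $538.5358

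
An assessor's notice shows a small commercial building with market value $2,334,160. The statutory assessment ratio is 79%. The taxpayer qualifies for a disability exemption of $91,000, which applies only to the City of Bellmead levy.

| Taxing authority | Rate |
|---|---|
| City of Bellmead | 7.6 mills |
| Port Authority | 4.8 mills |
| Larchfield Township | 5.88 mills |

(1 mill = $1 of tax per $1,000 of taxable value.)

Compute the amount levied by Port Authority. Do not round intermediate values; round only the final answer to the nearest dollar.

Assessed value = $2,334,160 × 0.79 = $1,843,986.4
Port Authority taxable value = $1,843,986.4 (exemption does not apply)
Port Authority levy = $1,843,986.4 × 0.0048 = $8,851.13472

$8,851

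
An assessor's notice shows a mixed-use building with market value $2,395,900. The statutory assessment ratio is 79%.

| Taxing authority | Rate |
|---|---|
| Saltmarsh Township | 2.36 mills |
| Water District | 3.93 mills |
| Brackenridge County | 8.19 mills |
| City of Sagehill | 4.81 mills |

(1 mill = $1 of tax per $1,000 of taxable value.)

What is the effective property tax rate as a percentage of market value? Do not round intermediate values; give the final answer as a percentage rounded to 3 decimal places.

Assessed value = $2,395,900 × 0.79 = $1,892,761
Saltmarsh Township: $1,892,761 × 0.00236 = $4,466.91596
Water District: $1,892,761 × 0.00393 = $7,438.55073
Brackenridge County: $1,892,761 × 0.00819 = $15,501.71259
City of Sagehill: $1,892,761 × 0.00481 = $9,104.18041
Total tax = $36,511.35969
Effective rate = $36,511.35969 ÷ $2,395,900 = 1.524% of market value

1.524%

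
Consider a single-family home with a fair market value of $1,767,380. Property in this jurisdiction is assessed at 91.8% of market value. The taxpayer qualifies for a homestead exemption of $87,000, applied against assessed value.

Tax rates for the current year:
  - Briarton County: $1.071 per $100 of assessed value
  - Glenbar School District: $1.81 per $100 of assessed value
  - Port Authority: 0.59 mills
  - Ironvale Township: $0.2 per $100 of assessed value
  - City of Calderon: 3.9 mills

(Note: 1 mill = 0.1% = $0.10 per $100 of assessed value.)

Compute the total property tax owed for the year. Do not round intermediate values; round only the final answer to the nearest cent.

$54,201.56

Assessed value = $1,767,380 × 0.918 = $1,622,454.84
Taxable value = $1,622,454.84 − $87,000 = $1,535,454.84
Briarton County: $1,535,454.84 × 0.01071 = $16,444.7213364
Glenbar School District: $1,535,454.84 × 0.0181 = $27,791.732604
Port Authority: $1,535,454.84 × 0.00059 = $905.9183556
Ironvale Township: $1,535,454.84 × 0.002 = $3,070.90968
City of Calderon: $1,535,454.84 × 0.0039 = $5,988.273876
Total = $54,201.555852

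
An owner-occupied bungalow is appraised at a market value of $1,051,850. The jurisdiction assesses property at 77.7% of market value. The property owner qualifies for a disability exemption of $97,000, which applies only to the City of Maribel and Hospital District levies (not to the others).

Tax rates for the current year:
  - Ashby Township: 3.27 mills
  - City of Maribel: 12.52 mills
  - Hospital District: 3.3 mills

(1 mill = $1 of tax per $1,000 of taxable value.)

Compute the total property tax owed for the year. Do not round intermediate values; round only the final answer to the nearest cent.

$14,067.48

Assessed value = $1,051,850 × 0.777 = $817,287.45
Ashby Township: $817,287.45 × 0.00327 = $2,672.5299615
City of Maribel: ($817,287.45 − $97,000) × 0.01252 = $720,287.45 × 0.01252 = $9,017.998874
Hospital District: ($817,287.45 − $97,000) × 0.0033 = $720,287.45 × 0.0033 = $2,376.948585
Total = $14,067.4774205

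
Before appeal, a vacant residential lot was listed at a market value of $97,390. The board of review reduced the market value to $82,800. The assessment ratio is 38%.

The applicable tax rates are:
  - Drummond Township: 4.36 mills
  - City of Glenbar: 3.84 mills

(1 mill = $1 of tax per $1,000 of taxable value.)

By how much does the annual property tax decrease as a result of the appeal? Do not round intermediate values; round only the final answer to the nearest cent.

$45.46

Old assessed value = $97,390 × 0.38 = $37,008.2
New assessed value = $82,800 × 0.38 = $31,464
Combined rate = 0.00436 + 0.00384 = 0.0082
Old tax = $37,008.2 × 0.0082 = $303.46724
New tax = $31,464 × 0.0082 = $258.0048
Reduction = $303.46724 − $258.0048 = $45.46244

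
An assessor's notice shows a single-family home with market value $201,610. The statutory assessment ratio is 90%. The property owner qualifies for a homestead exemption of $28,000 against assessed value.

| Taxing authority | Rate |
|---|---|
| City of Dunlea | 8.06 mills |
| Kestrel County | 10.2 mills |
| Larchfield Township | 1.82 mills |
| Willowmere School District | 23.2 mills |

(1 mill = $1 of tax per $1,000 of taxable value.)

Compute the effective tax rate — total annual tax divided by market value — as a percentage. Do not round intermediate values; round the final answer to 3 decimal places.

Assessed value = $201,610 × 0.9 = $181,449
Taxable value = $181,449 − $28,000 = $153,449
City of Dunlea: $153,449 × 0.00806 = $1,236.79894
Kestrel County: $153,449 × 0.0102 = $1,565.1798
Larchfield Township: $153,449 × 0.00182 = $279.27718
Willowmere School District: $153,449 × 0.0232 = $3,560.0168
Total tax = $6,641.27272
Effective rate = $6,641.27272 ÷ $201,610 = 3.294% of market value

3.294%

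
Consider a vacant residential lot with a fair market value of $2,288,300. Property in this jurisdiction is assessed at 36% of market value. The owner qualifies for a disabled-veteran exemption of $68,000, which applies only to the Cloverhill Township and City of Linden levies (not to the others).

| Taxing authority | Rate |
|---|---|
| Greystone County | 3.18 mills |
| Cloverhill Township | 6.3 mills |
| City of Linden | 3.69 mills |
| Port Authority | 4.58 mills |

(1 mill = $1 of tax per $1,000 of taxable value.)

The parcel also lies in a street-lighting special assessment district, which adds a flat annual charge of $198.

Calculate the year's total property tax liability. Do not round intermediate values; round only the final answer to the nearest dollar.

$14,141

Assessed value = $2,288,300 × 0.36 = $823,788
Greystone County: $823,788 × 0.00318 = $2,619.64584
Cloverhill Township: ($823,788 − $68,000) × 0.0063 = $755,788 × 0.0063 = $4,761.4644
City of Linden: ($823,788 − $68,000) × 0.00369 = $755,788 × 0.00369 = $2,788.85772
Port Authority: $823,788 × 0.00458 = $3,772.94904
Levies subtotal = $13,942.917
Total = $13,942.917 + $198 = $14,140.917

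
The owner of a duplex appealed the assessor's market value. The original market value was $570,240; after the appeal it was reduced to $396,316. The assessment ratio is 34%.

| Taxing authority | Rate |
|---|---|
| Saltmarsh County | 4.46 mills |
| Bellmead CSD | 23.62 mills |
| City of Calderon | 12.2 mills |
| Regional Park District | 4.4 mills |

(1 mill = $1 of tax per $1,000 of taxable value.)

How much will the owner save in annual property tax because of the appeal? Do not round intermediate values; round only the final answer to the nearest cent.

Old assessed value = $570,240 × 0.34 = $193,881.6
New assessed value = $396,316 × 0.34 = $134,747.44
Combined rate = 0.00446 + 0.02362 + 0.0122 + 0.0044 = 0.04468
Old tax = $193,881.6 × 0.04468 = $8,662.629888
New tax = $134,747.44 × 0.04468 = $6,020.5156192
Reduction = $8,662.629888 − $6,020.5156192 = $2,642.1142688

$2,642.11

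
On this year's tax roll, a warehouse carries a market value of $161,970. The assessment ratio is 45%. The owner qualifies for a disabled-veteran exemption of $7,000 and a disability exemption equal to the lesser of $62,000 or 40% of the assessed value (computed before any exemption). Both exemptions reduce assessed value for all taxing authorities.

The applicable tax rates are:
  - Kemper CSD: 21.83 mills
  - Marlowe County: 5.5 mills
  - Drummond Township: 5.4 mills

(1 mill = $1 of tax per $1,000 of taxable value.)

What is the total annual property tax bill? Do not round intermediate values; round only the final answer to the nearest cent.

Assessed value = $161,970 × 0.45 = $72,886.5
Disability exemption = min($62,000, 40% × $72,886.5) = min($62,000, $29,154.6) = $29,154.6 (percentage binds)
Taxable value = $72,886.5 − $7,000 − $29,154.6 = $36,731.9
Kemper CSD: $36,731.9 × 0.02183 = $801.857377
Marlowe County: $36,731.9 × 0.0055 = $202.02545
Drummond Township: $36,731.9 × 0.0054 = $198.35226
Total = $1,202.235087

$1,202.24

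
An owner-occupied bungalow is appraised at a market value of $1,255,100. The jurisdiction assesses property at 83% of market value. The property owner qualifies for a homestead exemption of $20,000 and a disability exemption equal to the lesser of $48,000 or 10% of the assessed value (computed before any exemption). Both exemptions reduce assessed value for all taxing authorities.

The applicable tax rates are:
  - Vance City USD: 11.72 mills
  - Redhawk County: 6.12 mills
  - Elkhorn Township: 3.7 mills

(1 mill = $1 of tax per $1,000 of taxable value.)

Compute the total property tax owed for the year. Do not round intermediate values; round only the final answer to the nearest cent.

Assessed value = $1,255,100 × 0.83 = $1,041,733
Disability exemption = min($48,000, 10% × $1,041,733) = min($48,000, $104,173.3) = $48,000 (dollar cap binds)
Taxable value = $1,041,733 − $20,000 − $48,000 = $973,733
Vance City USD: $973,733 × 0.01172 = $11,412.15076
Redhawk County: $973,733 × 0.00612 = $5,959.24596
Elkhorn Township: $973,733 × 0.0037 = $3,602.8121
Total = $20,974.20882

$20,974.21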